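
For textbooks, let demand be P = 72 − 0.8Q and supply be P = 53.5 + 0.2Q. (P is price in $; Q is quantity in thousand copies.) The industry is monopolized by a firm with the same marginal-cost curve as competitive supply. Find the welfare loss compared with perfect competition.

$33.80 thousand

Competitive equilibrium: 72 − 0.8Q = 53.5 + 0.2Q → Q* = 18.5, P* = 57.2.
Marginal revenue: MR = 72 − 1.6Q. Set MR = MC: 72 − 1.6Q = 53.5 + 0.2Q → Q_m = 10.2778.
Price P_m = 72 − 0.8·10.2778 = 63.7778; MC(Q_m) = 53.5 + 0.2·10.2778 = 55.5556.
Competitive Q* = 18.5, so ΔQ = 8.2222; wedge = 63.7778 − 55.5556 = 8.2222.
Deadweight loss = ½ × 8.2222 × 8.2222 = $33.80 thousand.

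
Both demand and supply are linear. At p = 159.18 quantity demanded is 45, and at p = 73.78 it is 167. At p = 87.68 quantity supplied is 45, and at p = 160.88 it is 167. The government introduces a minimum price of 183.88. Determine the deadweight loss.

5298.48

Demand slope = (73.78 − 159.18)/(167 − 45) = −0.7, so p = 190.68 − 0.7q.
Supply slope = (160.88 − 87.68)/(167 − 45) = 0.6, so p = 60.68 + 0.6q.
Competitive equilibrium: 190.68 − 0.7q = 60.68 + 0.6q → q* = 100, p* = 120.68.
At the floor p = 183.88, quantity demanded = (190.68 − 183.88)/0.7 = 9.7143.
Sellers' marginal cost at q' = 9.7143: 60.68 + 0.6·9.7143 = 66.5086.
Δq = 100 − 9.7143 = 90.2857; wedge = 183.88 − 66.5086 = 117.3714.
Deadweight loss = ½ × 90.2857 × 117.3714 = 5298.48.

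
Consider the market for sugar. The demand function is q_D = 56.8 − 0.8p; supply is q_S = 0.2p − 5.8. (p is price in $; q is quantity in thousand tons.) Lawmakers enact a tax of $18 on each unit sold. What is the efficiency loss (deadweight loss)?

In inverse form: demand p = 71 − 1.25q, supply p = 29 + 5q.
Competitive equilibrium: 71 − 1.25q = 29 + 5q → q* = 6.72, p* = 62.6.
With the tax, the buyer price exceeds the seller price by 18: (71 − 1.25q) − (29 + 5q) = 18 → q' = 3.84.
Δq = 6.72 − 3.84 = 2.88; the wedge equals the tax, 18.
DWL = ½ × 2.88 × 18 = $25.92 thousand.

$25.92 thousand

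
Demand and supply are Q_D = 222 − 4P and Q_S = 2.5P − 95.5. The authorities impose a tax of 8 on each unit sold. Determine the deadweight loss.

49.23

In inverse form: demand P = 55.5 − 0.25Q, supply P = 38.2 + 0.4Q.
Competitive equilibrium: 55.5 − 0.25Q = 38.2 + 0.4Q → Q* = 26.6154, P* = 48.8462.
With the tax, the buyer price exceeds the seller price by 8: (55.5 − 0.25Q) − (38.2 + 0.4Q) = 8 → Q' = 14.3077.
ΔQ = 26.6154 − 14.3077 = 12.3077; the wedge equals the tax, 8.
The triangle = ½ × 12.3077 × 8 = 49.23.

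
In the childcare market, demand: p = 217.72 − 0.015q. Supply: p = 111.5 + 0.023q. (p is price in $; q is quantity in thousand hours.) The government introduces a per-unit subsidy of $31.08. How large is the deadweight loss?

$12710.08 thousand

Competitive equilibrium: 217.72 − 0.015q = 111.5 + 0.023q → q* = 2795.2632, p* = 175.7911.
The subsidy lowers effective supply by 31.08: p = 80.42 + 0.023q.
New quantity: 217.72 − 0.015q = 80.42 + 0.023q → q' = 3613.1579.
Overproduction Δq = 3613.1579 − 2795.2632 = 817.8947; wedge = subsidy = 31.08.
Deadweight loss = ½ × 817.8947 × 31.08 = $12710.08 thousand.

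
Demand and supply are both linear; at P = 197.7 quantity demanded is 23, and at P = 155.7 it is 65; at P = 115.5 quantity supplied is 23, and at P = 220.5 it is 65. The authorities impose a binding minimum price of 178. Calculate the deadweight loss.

25.08

Demand slope = (155.7 − 197.7)/(65 − 23) = −1, so P = 220.7 − Q.
Supply slope = (220.5 − 115.5)/(65 − 23) = 2.5, so P = 58 + 2.5Q.
Competitive equilibrium: 220.7 − Q = 58 + 2.5Q → Q* = 46.4857, P* = 174.2143.
At the floor P = 178, quantity demanded = (220.7 − 178)/1 = 42.7.
Sellers' marginal cost at Q' = 42.7: 58 + 2.5·42.7 = 164.75.
ΔQ = 46.4857 − 42.7 = 3.7857; wedge = 178 − 164.75 = 13.25.
Welfare loss = ½ × 3.7857 × 13.25 = 25.08.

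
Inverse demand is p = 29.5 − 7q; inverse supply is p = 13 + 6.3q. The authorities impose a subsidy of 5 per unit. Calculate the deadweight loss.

Competitive equilibrium: 29.5 − 7q = 13 + 6.3q → q* = 1.2406, p* = 20.8158.
The subsidy lowers effective supply by 5: p = 8 + 6.3q.
New quantity: 29.5 − 7q = 8 + 6.3q → q' = 1.6165.
Overproduction Δq = 1.6165 − 1.2406 = 0.3759; wedge = subsidy = 5.
The triangle = ½ × 0.3759 × 5 = 0.94.

0.94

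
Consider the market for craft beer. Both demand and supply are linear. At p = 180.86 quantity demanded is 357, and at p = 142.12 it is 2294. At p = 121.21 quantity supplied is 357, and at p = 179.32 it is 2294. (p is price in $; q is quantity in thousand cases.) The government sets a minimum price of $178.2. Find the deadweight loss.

$28090 thousand

Demand slope = (142.12 − 180.86)/(2294 − 357) = −0.02, so p = 188 − 0.02q.
Supply slope = (179.32 − 121.21)/(2294 − 357) = 0.03, so p = 110.5 + 0.03q.
Competitive equilibrium: 188 − 0.02q = 110.5 + 0.03q → q* = 1550, p* = 157.
At the floor p = 178.2, quantity demanded = (188 − 178.2)/0.02 = 490.
Sellers' marginal cost at q' = 490: 110.5 + 0.03·490 = 125.2.
Δq = 1550 − 490 = 1060; wedge = 178.2 − 125.2 = 53.
Welfare loss = ½ × 1060 × 53 = $28090 thousand.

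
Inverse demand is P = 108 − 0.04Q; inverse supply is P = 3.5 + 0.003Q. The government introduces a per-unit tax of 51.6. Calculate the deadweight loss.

30960

Competitive equilibrium: 108 − 0.04Q = 3.5 + 0.003Q → Q* = 2430.2326, P* = 10.7907.
With the tax, the buyer price exceeds the seller price by 51.6: (108 − 0.04Q) − (3.5 + 0.003Q) = 51.6 → Q' = 1230.2326.
ΔQ = 2430.2326 − 1230.2326 = 1200; the wedge equals the tax, 51.6.
Deadweight loss = ½ × 1200 × 51.6 = 30960.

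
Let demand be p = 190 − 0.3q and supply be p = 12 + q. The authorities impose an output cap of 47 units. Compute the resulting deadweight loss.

5256

Competitive equilibrium: 190 − 0.3q = 12 + q → q* = 136.92308, p* = 148.92308.
At q = 47: demand price = 190 − 0.3·47 = 175.9; supply price = 12 + 1·47 = 59.
Δq = 136.92308 − 47 = 89.92308; wedge = 175.9 − 59 = 116.9.
DWL = ½ × 89.92308 × 116.9 = 5256.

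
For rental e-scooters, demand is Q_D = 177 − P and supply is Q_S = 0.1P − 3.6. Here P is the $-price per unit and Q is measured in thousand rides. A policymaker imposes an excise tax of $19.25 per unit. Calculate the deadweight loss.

$16.84 thousand

In inverse form: demand P = 177 − Q, supply P = 36 + 10Q.
Competitive equilibrium: 177 − Q = 36 + 10Q → Q* = 12.8182, P* = 164.1818.
With the tax, the buyer price exceeds the seller price by 19.25: (177 − Q) − (36 + 10Q) = 19.25 → Q' = 11.0682.
ΔQ = 12.8182 − 11.0682 = 1.75; the wedge equals the tax, 19.25.
The triangle = ½ × 1.75 × 19.25 = $16.84 thousand.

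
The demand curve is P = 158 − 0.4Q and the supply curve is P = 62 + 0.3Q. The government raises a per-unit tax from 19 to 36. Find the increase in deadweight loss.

Competitive equilibrium: 158 − 0.4Q = 62 + 0.3Q → Q* = 137.1429, P* = 103.1429.
For a per-unit tax t: ΔQ = t/0.7, so DWL = ½·t·(t/0.7) = t²/1.4.
At t = 19: DWL = 257.857. At t = 36: DWL = 925.714.
Increase = 925.714 − 257.857 = 667.86.

667.86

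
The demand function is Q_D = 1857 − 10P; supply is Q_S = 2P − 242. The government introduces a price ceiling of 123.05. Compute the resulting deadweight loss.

3228.18

In inverse form: demand P = 185.7 − 0.1Q, supply P = 121 + 0.5Q.
Competitive equilibrium: 185.7 − 0.1Q = 121 + 0.5Q → Q* = 107.8333, P* = 174.9167.
At the ceiling P = 123.05, quantity supplied = (123.05 − 121)/0.5 = 4.1.
Willingness to pay at Q' = 4.1: 185.7 − 0.1·4.1 = 185.29.
ΔQ = 107.8333 − 4.1 = 103.7333; wedge = 185.29 − 123.05 = 62.24.
Deadweight loss = ½ × 103.7333 × 62.24 = 3228.18.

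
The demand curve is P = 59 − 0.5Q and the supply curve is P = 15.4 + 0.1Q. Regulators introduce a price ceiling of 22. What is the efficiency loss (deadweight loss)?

13.33

Competitive equilibrium: 59 − 0.5Q = 15.4 + 0.1Q → Q* = 72.6667, P* = 22.6667.
At the ceiling P = 22, quantity supplied = (22 − 15.4)/0.1 = 66.
Willingness to pay at Q' = 66: 59 − 0.5·66 = 26.
ΔQ = 72.6667 − 66 = 6.6667; wedge = 26 − 22 = 4.
DWL = ½ × 6.6667 × 4 = 13.33.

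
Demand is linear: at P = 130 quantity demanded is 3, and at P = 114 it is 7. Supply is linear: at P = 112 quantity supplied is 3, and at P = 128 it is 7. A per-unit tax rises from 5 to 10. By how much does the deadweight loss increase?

4.69

Demand slope = (114 − 130)/(7 − 3) = −4, so P = 142 − 4Q.
Supply slope = (128 − 112)/(7 − 3) = 4, so P = 100 + 4Q.
Competitive equilibrium: 142 − 4Q = 100 + 4Q → Q* = 5.25, P* = 121.
For a per-unit tax t: ΔQ = t/8, so DWL = ½·t·(t/8) = t²/16.
At t = 5: DWL = 1.563. At t = 10: DWL = 6.25.
Increase = 6.25 − 1.563 = 4.69.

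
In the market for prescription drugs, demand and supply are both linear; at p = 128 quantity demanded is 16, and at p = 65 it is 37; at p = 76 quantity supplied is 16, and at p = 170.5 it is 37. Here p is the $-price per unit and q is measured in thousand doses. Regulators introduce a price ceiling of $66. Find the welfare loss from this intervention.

$314.34 thousand

Demand slope = (65 − 128)/(37 − 16) = −3, so p = 176 − 3q.
Supply slope = (170.5 − 76)/(37 − 16) = 4.5, so p = 4 + 4.5q.
Competitive equilibrium: 176 − 3q = 4 + 4.5q → q* = 22.9333, p* = 107.2.
At the ceiling p = 66, quantity supplied = (66 − 4)/4.5 = 13.7778.
Willingness to pay at q' = 13.7778: 176 − 3·13.7778 = 134.6666.
Δq = 22.9333 − 13.7778 = 9.1555; wedge = 134.6666 − 66 = 68.6666.
The triangle = ½ × 9.1555 × 68.6666 = $314.34 thousand.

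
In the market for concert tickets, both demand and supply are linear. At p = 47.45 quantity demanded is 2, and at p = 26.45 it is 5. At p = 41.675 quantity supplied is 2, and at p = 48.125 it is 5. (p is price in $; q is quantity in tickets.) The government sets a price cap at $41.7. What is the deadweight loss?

$1.76

Demand slope = (26.45 − 47.45)/(5 − 2) = −7, so p = 61.45 − 7q.
Supply slope = (48.125 − 41.675)/(5 − 2) = 2.15, so p = 37.375 + 2.15q.
Competitive equilibrium: 61.45 − 7q = 37.375 + 2.15q → q* = 2.6311, p* = 43.032.
At the ceiling p = 41.7, quantity supplied = (41.7 − 37.375)/2.15 = 2.0116.
Willingness to pay at q' = 2.0116: 61.45 − 7·2.0116 = 47.3688.
Δq = 2.6311 − 2.0116 = 0.6195; wedge = 47.3688 − 41.7 = 5.6688.
DWL = ½ × 0.6195 × 5.6688 = $1.76.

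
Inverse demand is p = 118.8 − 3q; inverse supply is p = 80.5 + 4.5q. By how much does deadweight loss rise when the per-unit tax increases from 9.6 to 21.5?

Competitive equilibrium: 118.8 − 3q = 80.5 + 4.5q → q* = 5.1067, p* = 103.48.
For a per-unit tax t: Δq = t/7.5, so DWL = ½·t·(t/7.5) = t²/15.
At t = 9.6: DWL = 6.144. At t = 21.5: DWL = 30.817.
Increase = 30.817 − 6.144 = 24.67.

24.67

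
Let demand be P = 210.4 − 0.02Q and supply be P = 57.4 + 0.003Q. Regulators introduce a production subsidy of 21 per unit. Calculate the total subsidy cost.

158869.57

Competitive equilibrium: 210.4 − 0.02Q = 57.4 + 0.003Q → Q* = 6652.1739, P* = 77.3565.
The subsidy lowers effective supply by 21: P = 36.4 + 0.003Q.
New quantity: 210.4 − 0.02Q = 36.4 + 0.003Q → Q' = 7565.2174.
Total subsidy cost = 21 × 7565.2174 = 158869.57.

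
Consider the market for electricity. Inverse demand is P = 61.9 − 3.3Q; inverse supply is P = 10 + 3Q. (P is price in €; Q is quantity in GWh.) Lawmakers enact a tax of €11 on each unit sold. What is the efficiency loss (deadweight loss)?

€9.60

Competitive equilibrium: 61.9 − 3.3Q = 10 + 3Q → Q* = 8.2381, P* = 34.7143.
With the tax, the buyer price exceeds the seller price by 11: (61.9 − 3.3Q) − (10 + 3Q) = 11 → Q' = 6.4921.
ΔQ = 8.2381 − 6.4921 = 1.746; the wedge equals the tax, 11.
The triangle = ½ × 1.746 × 11 = €9.60.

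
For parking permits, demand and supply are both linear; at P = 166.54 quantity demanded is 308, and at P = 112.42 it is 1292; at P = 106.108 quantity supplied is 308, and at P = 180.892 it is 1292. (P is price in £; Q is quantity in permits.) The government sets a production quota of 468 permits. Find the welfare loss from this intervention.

Demand slope = (112.42 − 166.54)/(1292 − 308) = −0.055, so P = 183.48 − 0.055Q.
Supply slope = (180.892 − 106.108)/(1292 − 308) = 0.076, so P = 82.7 + 0.076Q.
Competitive equilibrium: 183.48 − 0.055Q = 82.7 + 0.076Q → Q* = 769.313, P* = 141.1678.
At Q = 468: demand price = 183.48 − 0.055·468 = 157.74; supply price = 82.7 + 0.076·468 = 118.268.
ΔQ = 769.313 − 468 = 301.313; wedge = 157.74 − 118.268 = 39.472.
Welfare loss = ½ × 301.313 × 39.472 = £5946.71.

£5946.71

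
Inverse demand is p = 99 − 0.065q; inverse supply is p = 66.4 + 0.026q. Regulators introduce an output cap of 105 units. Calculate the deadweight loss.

2917.98

Competitive equilibrium: 99 − 0.065q = 66.4 + 0.026q → q* = 358.2418, p* = 75.7143.
At q = 105: demand price = 99 − 0.065·105 = 92.175; supply price = 66.4 + 0.026·105 = 69.13.
Δq = 358.2418 − 105 = 253.2418; wedge = 92.175 − 69.13 = 23.045.
Deadweight loss = ½ × 253.2418 × 23.045 = 2917.98.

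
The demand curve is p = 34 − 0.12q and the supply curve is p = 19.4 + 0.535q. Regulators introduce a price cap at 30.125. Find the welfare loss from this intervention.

1.65

Competitive equilibrium: 34 − 0.12q = 19.4 + 0.535q → q* = 22.2901, p* = 31.3252.
At the ceiling p = 30.125, quantity supplied = (30.125 − 19.4)/0.535 = 20.0467.
Willingness to pay at q' = 20.0467: 34 − 0.12·20.0467 = 31.5944.
Δq = 22.2901 − 20.0467 = 2.2434; wedge = 31.5944 − 30.125 = 1.4694.
The triangle = ½ × 2.2434 × 1.4694 = 1.65.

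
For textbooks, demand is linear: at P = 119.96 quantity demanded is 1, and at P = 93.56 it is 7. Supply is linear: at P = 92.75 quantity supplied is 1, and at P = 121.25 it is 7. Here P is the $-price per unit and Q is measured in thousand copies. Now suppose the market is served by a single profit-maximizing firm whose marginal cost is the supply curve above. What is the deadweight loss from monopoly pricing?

$7.62 thousand

Demand slope = (93.56 − 119.96)/(7 − 1) = −4.4, so P = 124.36 − 4.4Q.
Supply slope = (121.25 − 92.75)/(7 − 1) = 4.75, so P = 88 + 4.75Q.
Competitive equilibrium: 124.36 − 4.4Q = 88 + 4.75Q → Q* = 3.9738, P* = 106.8754.
Marginal revenue: MR = 124.36 − 8.8Q. Set MR = MC: 124.36 − 8.8Q = 88 + 4.75Q → Q_m = 2.6834.
Price P_m = 124.36 − 4.4·2.6834 = 112.553; MC(Q_m) = 88 + 4.75·2.6834 = 100.7462.
Competitive Q* = 3.9738, so ΔQ = 1.2904; wedge = 112.553 − 100.7462 = 11.8068.
Deadweight loss = ½ × 1.2904 × 11.8068 = $7.62 thousand.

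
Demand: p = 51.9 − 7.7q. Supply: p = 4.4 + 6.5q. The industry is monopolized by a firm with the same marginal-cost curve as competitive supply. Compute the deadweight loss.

9.82

Competitive equilibrium: 51.9 − 7.7q = 4.4 + 6.5q → q* = 3.3451, p* = 26.143.
Marginal revenue: MR = 51.9 − 15.4q. Set MR = MC: 51.9 − 15.4q = 4.4 + 6.5q → q_m = 2.1689.
Price p_m = 51.9 − 7.7·2.1689 = 35.1995; MC(q_m) = 4.4 + 6.5·2.1689 = 18.4979.
Competitive q* = 3.3451, so Δq = 1.1762; wedge = 35.1995 − 18.4979 = 16.7016.
DWL = ½ × 1.1762 × 16.7016 = 9.82.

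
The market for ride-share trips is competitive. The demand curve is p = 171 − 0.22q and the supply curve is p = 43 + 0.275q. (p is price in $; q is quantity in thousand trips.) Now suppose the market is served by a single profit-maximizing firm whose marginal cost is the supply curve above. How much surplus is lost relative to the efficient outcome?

$1566.82 thousand

Competitive equilibrium: 171 − 0.22q = 43 + 0.275q → q* = 258.5859, p* = 114.1111.
Marginal revenue: MR = 171 − 0.44q. Set MR = MC: 171 − 0.44q = 43 + 0.275q → q_m = 179.021.
Price p_m = 171 − 0.22·179.021 = 131.6154; MC(q_m) = 43 + 0.275·179.021 = 92.2308.
Competitive q* = 258.5859, so Δq = 79.5649; wedge = 131.6154 − 92.2308 = 39.3846.
DWL = ½ × 79.5649 × 39.3846 = $1566.82 thousand.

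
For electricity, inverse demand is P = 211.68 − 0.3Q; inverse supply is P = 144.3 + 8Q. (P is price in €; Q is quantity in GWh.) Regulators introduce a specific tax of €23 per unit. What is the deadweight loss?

Competitive equilibrium: 211.68 − 0.3Q = 144.3 + 8Q → Q* = 8.1181, P* = 209.2446.
With the tax, the buyer price exceeds the seller price by 23: (211.68 − 0.3Q) − (144.3 + 8Q) = 23 → Q' = 5.347.
ΔQ = 8.1181 − 5.347 = 2.7711; the wedge equals the tax, 23.
DWL = ½ × 2.7711 × 23 = €31.87.

€31.87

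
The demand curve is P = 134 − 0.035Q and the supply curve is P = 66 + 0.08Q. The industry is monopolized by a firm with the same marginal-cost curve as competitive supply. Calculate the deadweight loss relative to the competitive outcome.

Competitive equilibrium: 134 − 0.035Q = 66 + 0.08Q → Q* = 591.3043, P* = 113.3043.
Marginal revenue: MR = 134 − 0.07Q. Set MR = MC: 134 − 0.07Q = 66 + 0.08Q → Q_m = 453.3333.
Price P_m = 134 − 0.035·453.3333 = 118.1333; MC(Q_m) = 66 + 0.08·453.3333 = 102.2667.
Competitive Q* = 591.3043, so ΔQ = 137.971; wedge = 118.1333 − 102.2667 = 15.8666.
Deadweight loss = ½ × 137.971 × 15.8666 = 1094.57.

1094.57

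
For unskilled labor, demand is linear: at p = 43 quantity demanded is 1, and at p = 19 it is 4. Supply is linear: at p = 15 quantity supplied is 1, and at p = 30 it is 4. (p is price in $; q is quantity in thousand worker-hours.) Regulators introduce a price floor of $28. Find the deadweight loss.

Demand slope = (19 − 43)/(4 − 1) = −8, so p = 51 − 8q.
Supply slope = (30 − 15)/(4 − 1) = 5, so p = 10 + 5q.
Competitive equilibrium: 51 − 8q = 10 + 5q → q* = 3.1538, p* = 25.7692.
At the floor p = 28, quantity demanded = (51 − 28)/8 = 2.875.
Sellers' marginal cost at q' = 2.875: 10 + 5·2.875 = 24.375.
Δq = 3.1538 − 2.875 = 0.2788; wedge = 28 − 24.375 = 3.625.
DWL = ½ × 0.2788 × 3.625 = $0.51 thousand.

$0.51 thousand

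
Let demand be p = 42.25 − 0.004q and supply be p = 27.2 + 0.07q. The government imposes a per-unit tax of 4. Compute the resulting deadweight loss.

108.11

Competitive equilibrium: 42.25 − 0.004q = 27.2 + 0.07q → q* = 203.3784, p* = 41.4365.
With the tax, the buyer price exceeds the seller price by 4: (42.25 − 0.004q) − (27.2 + 0.07q) = 4 → q' = 149.3243.
Δq = 203.3784 − 149.3243 = 54.0541; the wedge equals the tax, 4.
Welfare loss = ½ × 54.0541 × 4 = 108.11.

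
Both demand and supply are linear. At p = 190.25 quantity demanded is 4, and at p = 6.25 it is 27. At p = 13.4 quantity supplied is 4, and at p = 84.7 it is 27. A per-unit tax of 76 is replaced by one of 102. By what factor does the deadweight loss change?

Demand slope = (6.25 − 190.25)/(27 − 4) = −8, so p = 222.25 − 8q.
Supply slope = (84.7 − 13.4)/(27 − 4) = 3.1, so p = 1 + 3.1q.
Competitive equilibrium: 222.25 − 8q = 1 + 3.1q → q* = 19.9324, p* = 62.7905.
For a per-unit tax t: Δq = t/11.1, so DWL = ½·t·(t/11.1) = t²/22.2.
At t = 76: DWL = 260.180. At t = 102: DWL = 468.649.
Ratio = (102/76)² = 1.801.

1.801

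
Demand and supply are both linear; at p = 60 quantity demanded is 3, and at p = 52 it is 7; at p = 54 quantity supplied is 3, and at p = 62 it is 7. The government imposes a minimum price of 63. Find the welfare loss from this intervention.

Demand slope = (52 − 60)/(7 − 3) = −2, so p = 66 − 2q.
Supply slope = (62 − 54)/(7 − 3) = 2, so p = 48 + 2q.
Competitive equilibrium: 66 − 2q = 48 + 2q → q* = 4.5, p* = 57.
At the floor p = 63, quantity demanded = (66 − 63)/2 = 1.5.
Sellers' marginal cost at q' = 1.5: 48 + 2·1.5 = 51.
Δq = 4.5 − 1.5 = 3; wedge = 63 − 51 = 12.
The triangle = ½ × 3 × 12 = 18.

18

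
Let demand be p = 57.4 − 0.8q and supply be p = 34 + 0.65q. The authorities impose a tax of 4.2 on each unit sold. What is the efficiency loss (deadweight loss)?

Competitive equilibrium: 57.4 − 0.8q = 34 + 0.65q → q* = 16.1379, p* = 44.4897.
With the tax, the buyer price exceeds the seller price by 4.2: (57.4 − 0.8q) − (34 + 0.65q) = 4.2 → q' = 13.2414.
Δq = 16.1379 − 13.2414 = 2.8965; the wedge equals the tax, 4.2.
DWL = ½ × 2.8965 × 4.2 = 6.08.

6.08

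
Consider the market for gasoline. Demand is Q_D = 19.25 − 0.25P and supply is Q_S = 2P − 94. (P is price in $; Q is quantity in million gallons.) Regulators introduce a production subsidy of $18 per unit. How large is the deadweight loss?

$36 million

In inverse form: demand P = 77 − 4Q, supply P = 47 + 0.5Q.
Competitive equilibrium: 77 − 4Q = 47 + 0.5Q → Q* = 6.6667, P* = 50.3333.
The subsidy lowers effective supply by 18: P = 29 + 0.5Q.
New quantity: 77 − 4Q = 29 + 0.5Q → Q' = 10.6667.
Overproduction ΔQ = 10.6667 − 6.6667 = 4; wedge = subsidy = 18.
Deadweight loss = ½ × 4 × 18 = $36 million.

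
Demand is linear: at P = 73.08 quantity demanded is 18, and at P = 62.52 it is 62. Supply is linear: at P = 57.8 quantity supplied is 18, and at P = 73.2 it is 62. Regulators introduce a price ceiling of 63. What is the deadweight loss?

Demand slope = (62.52 − 73.08)/(62 − 18) = −0.24, so P = 77.4 − 0.24Q.
Supply slope = (73.2 − 57.8)/(62 − 18) = 0.35, so P = 51.5 + 0.35Q.
Competitive equilibrium: 77.4 − 0.24Q = 51.5 + 0.35Q → Q* = 43.8983, P* = 66.8644.
At the ceiling P = 63, quantity supplied = (63 − 51.5)/0.35 = 32.8571.
Willingness to pay at Q' = 32.8571: 77.4 − 0.24·32.8571 = 69.5143.
ΔQ = 43.8983 − 32.8571 = 11.0412; wedge = 69.5143 − 63 = 6.5143.
Welfare loss = ½ × 11.0412 × 6.5143 = 35.96.

35.96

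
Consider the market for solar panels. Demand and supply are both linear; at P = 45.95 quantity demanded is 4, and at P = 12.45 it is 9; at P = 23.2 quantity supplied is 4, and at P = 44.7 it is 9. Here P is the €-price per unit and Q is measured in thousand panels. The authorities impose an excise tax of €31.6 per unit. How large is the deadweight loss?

€45.39 thousand

Demand slope = (12.45 − 45.95)/(9 − 4) = −6.7, so P = 72.75 − 6.7Q.
Supply slope = (44.7 − 23.2)/(9 − 4) = 4.3, so P = 6 + 4.3Q.
Competitive equilibrium: 72.75 − 6.7Q = 6 + 4.3Q → Q* = 6.0682, P* = 32.0932.
With the tax, the buyer price exceeds the seller price by 31.6: (72.75 − 6.7Q) − (6 + 4.3Q) = 31.6 → Q' = 3.1955.
ΔQ = 6.0682 − 3.1955 = 2.8727; the wedge equals the tax, 31.6.
The triangle = ½ × 2.8727 × 31.6 = €45.39 thousand.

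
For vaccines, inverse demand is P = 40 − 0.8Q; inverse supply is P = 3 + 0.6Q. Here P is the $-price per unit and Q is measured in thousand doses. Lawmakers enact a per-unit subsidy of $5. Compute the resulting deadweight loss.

Competitive equilibrium: 40 − 0.8Q = 3 + 0.6Q → Q* = 26.4286, P* = 18.8571.
The subsidy lowers effective supply by 5: P = 0.6Q − 2.
New quantity: 40 − 0.8Q = 0.6Q − 2 → Q' = 30.
Overproduction ΔQ = 30 − 26.4286 = 3.5714; wedge = subsidy = 5.
Welfare loss = ½ × 3.5714 × 5 = $8.93 thousand.

$8.93 thousand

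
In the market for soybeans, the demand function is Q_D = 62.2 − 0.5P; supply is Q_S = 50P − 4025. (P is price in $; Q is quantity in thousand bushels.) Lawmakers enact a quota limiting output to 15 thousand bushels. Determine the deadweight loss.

In inverse form: demand P = 124.4 − 2Q, supply P = 80.5 + 0.02Q.
Competitive equilibrium: 124.4 − 2Q = 80.5 + 0.02Q → Q* = 21.7327, P* = 80.9347.
At Q = 15: demand price = 124.4 − 2·15 = 94.4; supply price = 80.5 + 0.02·15 = 80.8.
ΔQ = 21.7327 − 15 = 6.7327; wedge = 94.4 − 80.8 = 13.6.
Deadweight loss = ½ × 6.7327 × 13.6 = $45.78 thousand.

$45.78 thousand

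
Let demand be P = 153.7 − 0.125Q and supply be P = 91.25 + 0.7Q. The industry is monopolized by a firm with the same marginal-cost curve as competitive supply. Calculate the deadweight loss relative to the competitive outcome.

40.92

Competitive equilibrium: 153.7 − 0.125Q = 91.25 + 0.7Q → Q* = 75.697, P* = 144.2379.
Marginal revenue: MR = 153.7 − 0.25Q. Set MR = MC: 153.7 − 0.25Q = 91.25 + 0.7Q → Q_m = 65.7368.
Price P_m = 153.7 − 0.125·65.7368 = 145.4829; MC(Q_m) = 91.25 + 0.7·65.7368 = 137.2658.
Competitive Q* = 75.697, so ΔQ = 9.9602; wedge = 145.4829 − 137.2658 = 8.2171.
Deadweight loss = ½ × 9.9602 × 8.2171 = 40.92.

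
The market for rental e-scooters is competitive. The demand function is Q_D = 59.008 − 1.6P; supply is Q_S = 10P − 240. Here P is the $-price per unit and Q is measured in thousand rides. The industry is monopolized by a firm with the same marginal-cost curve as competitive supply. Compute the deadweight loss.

$24.52 thousand

In inverse form: demand P = 36.88 − 0.625Q, supply P = 24 + 0.1Q.
Competitive equilibrium: 36.88 − 0.625Q = 24 + 0.1Q → Q* = 17.7655, P* = 25.7766.
Marginal revenue: MR = 36.88 − 1.25Q. Set MR = MC: 36.88 − 1.25Q = 24 + 0.1Q → Q_m = 9.5407.
Price P_m = 36.88 − 0.625·9.5407 = 30.9171; MC(Q_m) = 24 + 0.1·9.5407 = 24.9541.
Competitive Q* = 17.7655, so ΔQ = 8.2248; wedge = 30.9171 − 24.9541 = 5.963.
The triangle = ½ × 8.2248 × 5.963 = $24.52 thousand.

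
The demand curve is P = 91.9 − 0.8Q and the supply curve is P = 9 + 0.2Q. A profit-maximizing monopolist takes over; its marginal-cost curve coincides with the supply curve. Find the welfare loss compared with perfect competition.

Competitive equilibrium: 91.9 − 0.8Q = 9 + 0.2Q → Q* = 82.9, P* = 25.58.
Marginal revenue: MR = 91.9 − 1.6Q. Set MR = MC: 91.9 − 1.6Q = 9 + 0.2Q → Q_m = 46.05556.
Price P_m = 91.9 − 0.8·46.05556 = 55.05555; MC(Q_m) = 9 + 0.2·46.05556 = 18.21111.
Competitive Q* = 82.9, so ΔQ = 36.84444; wedge = 55.05555 − 18.21111 = 36.84444.
Deadweight loss = ½ × 36.84444 × 36.84444 = 678.76.

678.76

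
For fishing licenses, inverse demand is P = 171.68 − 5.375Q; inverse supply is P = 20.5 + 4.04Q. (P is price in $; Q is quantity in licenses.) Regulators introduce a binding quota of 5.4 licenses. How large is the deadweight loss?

$534.67

Competitive equilibrium: 171.68 − 5.375Q = 20.5 + 4.04Q → Q* = 16.05736, P* = 85.37172.
At Q = 5.4: demand price = 171.68 − 5.375·5.4 = 142.655; supply price = 20.5 + 4.04·5.4 = 42.316.
ΔQ = 16.05736 − 5.4 = 10.65736; wedge = 142.655 − 42.316 = 100.339.
Deadweight loss = ½ × 10.65736 × 100.339 = $534.67.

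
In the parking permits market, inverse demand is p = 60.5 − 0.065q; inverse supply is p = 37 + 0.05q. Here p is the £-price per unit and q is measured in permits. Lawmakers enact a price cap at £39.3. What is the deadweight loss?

£1441.76

Competitive equilibrium: 60.5 − 0.065q = 37 + 0.05q → q* = 204.3478, p* = 47.2174.
At the ceiling p = 39.3, quantity supplied = (39.3 − 37)/0.05 = 46.
Willingness to pay at q' = 46: 60.5 − 0.065·46 = 57.51.
Δq = 204.3478 − 46 = 158.3478; wedge = 57.51 − 39.3 = 18.21.
Deadweight loss = ½ × 158.3478 × 18.21 = £1441.76.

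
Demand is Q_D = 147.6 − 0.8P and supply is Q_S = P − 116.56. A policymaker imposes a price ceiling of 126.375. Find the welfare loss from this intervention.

467.29

In inverse form: demand P = 184.5 − 1.25Q, supply P = 116.56 + Q.
Competitive equilibrium: 184.5 − 1.25Q = 116.56 + Q → Q* = 30.1956, P* = 146.7556.
At the ceiling P = 126.375, quantity supplied = (126.375 − 116.56)/1 = 9.815.
Willingness to pay at Q' = 9.815: 184.5 − 1.25·9.815 = 172.2313.
ΔQ = 30.1956 − 9.815 = 20.3806; wedge = 172.2313 − 126.375 = 45.8563.
The triangle = ½ × 20.3806 × 45.8563 = 467.29.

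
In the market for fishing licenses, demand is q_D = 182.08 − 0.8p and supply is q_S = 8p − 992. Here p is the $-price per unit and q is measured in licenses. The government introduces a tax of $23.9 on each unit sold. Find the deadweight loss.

$207.71

In inverse form: demand p = 227.6 − 1.25q, supply p = 124 + 0.125q.
Competitive equilibrium: 227.6 − 1.25q = 124 + 0.125q → q* = 75.3455, p* = 133.4182.
With the tax, the buyer price exceeds the seller price by 23.9: (227.6 − 1.25q) − (124 + 0.125q) = 23.9 → q' = 57.9636.
Δq = 75.3455 − 57.9636 = 17.3819; the wedge equals the tax, 23.9.
The triangle = ½ × 17.3819 × 23.9 = $207.71.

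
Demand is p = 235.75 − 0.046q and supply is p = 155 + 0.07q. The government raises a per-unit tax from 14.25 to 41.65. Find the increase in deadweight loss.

6601.98

Competitive equilibrium: 235.75 − 0.046q = 155 + 0.07q → q* = 696.1207, p* = 203.7284.
For a per-unit tax t: Δq = t/0.116, so DWL = ½·t·(t/0.116) = t²/0.232.
At t = 14.25: DWL = 875.269. At t = 41.65: DWL = 7477.252.
Increase = 7477.252 − 875.269 = 6601.98.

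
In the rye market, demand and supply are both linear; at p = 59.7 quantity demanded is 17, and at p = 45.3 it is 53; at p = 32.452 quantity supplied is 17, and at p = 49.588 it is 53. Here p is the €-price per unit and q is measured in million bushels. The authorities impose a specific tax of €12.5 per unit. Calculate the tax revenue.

€422.95 million

Demand slope = (45.3 − 59.7)/(53 − 17) = −0.4, so p = 66.5 − 0.4q.
Supply slope = (49.588 − 32.452)/(53 − 17) = 0.476, so p = 24.36 + 0.476q.
Competitive equilibrium: 66.5 − 0.4q = 24.36 + 0.476q → q* = 48.105, p* = 47.258.
With the tax, the buyer price exceeds the seller price by 12.5: (66.5 − 0.4q) − (24.36 + 0.476q) = 12.5 → q' = 33.8356.
Tax revenue = 12.5 × 33.8356 = €422.95 million.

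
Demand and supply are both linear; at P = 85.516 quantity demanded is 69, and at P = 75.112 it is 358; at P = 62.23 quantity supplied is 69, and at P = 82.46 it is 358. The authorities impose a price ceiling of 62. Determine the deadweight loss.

Demand slope = (75.112 − 85.516)/(358 − 69) = −0.036, so P = 88 − 0.036Q.
Supply slope = (82.46 − 62.23)/(358 − 69) = 0.07, so P = 57.4 + 0.07Q.
Competitive equilibrium: 88 − 0.036Q = 57.4 + 0.07Q → Q* = 288.6792, P* = 77.6075.
At the ceiling P = 62, quantity supplied = (62 − 57.4)/0.07 = 65.7143.
Willingness to pay at Q' = 65.7143: 88 − 0.036·65.7143 = 85.6343.
ΔQ = 288.6792 − 65.7143 = 222.9649; wedge = 85.6343 − 62 = 23.6343.
DWL = ½ × 222.9649 × 23.6343 = 2634.81.

2634.81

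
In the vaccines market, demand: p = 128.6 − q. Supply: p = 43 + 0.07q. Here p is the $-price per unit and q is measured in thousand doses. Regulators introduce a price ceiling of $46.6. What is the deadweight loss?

Competitive equilibrium: 128.6 − q = 43 + 0.07q → q* = 80, p* = 48.6.
At the ceiling p = 46.6, quantity supplied = (46.6 − 43)/0.07 = 51.4286.
Willingness to pay at q' = 51.4286: 128.6 − 1·51.4286 = 77.1714.
Δq = 80 − 51.4286 = 28.5714; wedge = 77.1714 − 46.6 = 30.5714.
DWL = ½ × 28.5714 × 30.5714 = $436.73 thousand.

$436.73 thousand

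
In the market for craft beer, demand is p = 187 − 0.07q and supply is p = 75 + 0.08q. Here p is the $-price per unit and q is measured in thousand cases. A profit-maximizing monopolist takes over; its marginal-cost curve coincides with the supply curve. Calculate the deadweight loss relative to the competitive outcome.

$4233.17 thousand

Competitive equilibrium: 187 − 0.07q = 75 + 0.08q → q* = 746.66667, p* = 134.73333.
Marginal revenue: MR = 187 − 0.14q. Set MR = MC: 187 − 0.14q = 75 + 0.08q → q_m = 509.09091.
Price p_m = 187 − 0.07·509.09091 = 151.36364; MC(q_m) = 75 + 0.08·509.09091 = 115.72727.
Competitive q* = 746.66667, so Δq = 237.57576; wedge = 151.36364 − 115.72727 = 35.63637.
Deadweight loss = ½ × 237.57576 × 35.63637 = $4233.17 thousand.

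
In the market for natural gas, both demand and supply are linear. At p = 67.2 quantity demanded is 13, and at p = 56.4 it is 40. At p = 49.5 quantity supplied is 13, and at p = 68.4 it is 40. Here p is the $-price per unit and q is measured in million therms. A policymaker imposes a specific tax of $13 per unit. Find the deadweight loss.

$76.82 million

Demand slope = (56.4 − 67.2)/(40 − 13) = −0.4, so p = 72.4 − 0.4q.
Supply slope = (68.4 − 49.5)/(40 − 13) = 0.7, so p = 40.4 + 0.7q.
Competitive equilibrium: 72.4 − 0.4q = 40.4 + 0.7q → q* = 29.0909, p* = 60.7636.
With the tax, the buyer price exceeds the seller price by 13: (72.4 − 0.4q) − (40.4 + 0.7q) = 13 → q' = 17.2727.
Δq = 29.0909 − 17.2727 = 11.8182; the wedge equals the tax, 13.
DWL = ½ × 11.8182 × 13 = $76.82 million.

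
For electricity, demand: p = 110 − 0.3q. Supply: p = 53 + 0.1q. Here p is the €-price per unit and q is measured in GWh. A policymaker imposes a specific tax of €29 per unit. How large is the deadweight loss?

€1051.25

Competitive equilibrium: 110 − 0.3q = 53 + 0.1q → q* = 142.5, p* = 67.25.
With the tax, the buyer price exceeds the seller price by 29: (110 − 0.3q) − (53 + 0.1q) = 29 → q' = 70.
Δq = 142.5 − 70 = 72.5; the wedge equals the tax, 29.
Deadweight loss = ½ × 72.5 × 29 = €1051.25.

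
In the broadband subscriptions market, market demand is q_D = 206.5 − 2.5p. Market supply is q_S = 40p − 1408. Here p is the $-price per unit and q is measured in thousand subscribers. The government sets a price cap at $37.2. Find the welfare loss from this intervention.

In inverse form: demand p = 82.6 − 0.4q, supply p = 35.2 + 0.025q.
Competitive equilibrium: 82.6 − 0.4q = 35.2 + 0.025q → q* = 111.5294, p* = 37.9882.
At the ceiling p = 37.2, quantity supplied = (37.2 − 35.2)/0.025 = 80.
Willingness to pay at q' = 80: 82.6 − 0.4·80 = 50.6.
Δq = 111.5294 − 80 = 31.5294; wedge = 50.6 − 37.2 = 13.4.
Welfare loss = ½ × 31.5294 × 13.4 = $211.25 thousand.

$211.25 thousand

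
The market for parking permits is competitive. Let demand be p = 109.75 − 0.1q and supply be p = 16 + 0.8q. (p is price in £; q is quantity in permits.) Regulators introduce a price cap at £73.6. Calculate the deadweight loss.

£465.61

Competitive equilibrium: 109.75 − 0.1q = 16 + 0.8q → q* = 104.1667, p* = 99.3333.
At the ceiling p = 73.6, quantity supplied = (73.6 − 16)/0.8 = 72.
Willingness to pay at q' = 72: 109.75 − 0.1·72 = 102.55.
Δq = 104.1667 − 72 = 32.1667; wedge = 102.55 − 73.6 = 28.95.
Welfare loss = ½ × 32.1667 × 28.95 = £465.61.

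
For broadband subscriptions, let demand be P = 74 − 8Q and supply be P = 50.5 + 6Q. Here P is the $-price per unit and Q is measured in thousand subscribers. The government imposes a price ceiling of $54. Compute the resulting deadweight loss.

Competitive equilibrium: 74 − 8Q = 50.5 + 6Q → Q* = 1.6786, P* = 60.5714.
At the ceiling P = 54, quantity supplied = (54 − 50.5)/6 = 0.5833.
Willingness to pay at Q' = 0.5833: 74 − 8·0.5833 = 69.3336.
ΔQ = 1.6786 − 0.5833 = 1.0953; wedge = 69.3336 − 54 = 15.3336.
The triangle = ½ × 1.0953 × 15.3336 = $8.40 thousand.

$8.40 thousand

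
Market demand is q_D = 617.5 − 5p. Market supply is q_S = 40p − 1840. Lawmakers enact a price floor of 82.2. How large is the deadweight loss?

In inverse form: demand p = 123.5 − 0.2q, supply p = 46 + 0.025q.
Competitive equilibrium: 123.5 − 0.2q = 46 + 0.025q → q* = 344.44444, p* = 54.61111.
At the floor p = 82.2, quantity demanded = (123.5 − 82.2)/0.2 = 206.5.
Sellers' marginal cost at q' = 206.5: 46 + 0.025·206.5 = 51.1625.
Δq = 344.44444 − 206.5 = 137.94444; wedge = 82.2 − 51.1625 = 31.0375.
The triangle = ½ × 137.94444 × 31.0375 = 2140.73.

2140.73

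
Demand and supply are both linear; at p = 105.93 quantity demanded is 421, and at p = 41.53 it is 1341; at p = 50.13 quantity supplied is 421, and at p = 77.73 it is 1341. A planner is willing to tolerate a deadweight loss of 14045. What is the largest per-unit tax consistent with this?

Demand slope = (41.53 − 105.93)/(1341 − 421) = −0.07, so p = 135.4 − 0.07q.
Supply slope = (77.73 − 50.13)/(1341 − 421) = 0.03, so p = 37.5 + 0.03q.
Competitive equilibrium: 135.4 − 0.07q = 37.5 + 0.03q → q* = 979, p* = 66.87.
A tax t gives Δq = t/0.1 and wedge t, so DWL = t²/0.2.
t²/0.2 = 14045 → t² = 2809 → t = 53.

53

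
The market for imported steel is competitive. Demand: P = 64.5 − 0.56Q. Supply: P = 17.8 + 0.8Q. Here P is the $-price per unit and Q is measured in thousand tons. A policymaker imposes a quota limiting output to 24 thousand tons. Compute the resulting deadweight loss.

$72.68 thousand

Competitive equilibrium: 64.5 − 0.56Q = 17.8 + 0.8Q → Q* = 34.3382, P* = 45.2706.
At Q = 24: demand price = 64.5 − 0.56·24 = 51.06; supply price = 17.8 + 0.8·24 = 37.
ΔQ = 34.3382 − 24 = 10.3382; wedge = 51.06 − 37 = 14.06.
DWL = ½ × 10.3382 × 14.06 = $72.68 thousand.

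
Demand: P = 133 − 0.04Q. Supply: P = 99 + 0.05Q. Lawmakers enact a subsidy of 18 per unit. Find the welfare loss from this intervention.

Competitive equilibrium: 133 − 0.04Q = 99 + 0.05Q → Q* = 377.7778, P* = 117.8889.
The subsidy lowers effective supply by 18: P = 81 + 0.05Q.
New quantity: 133 − 0.04Q = 81 + 0.05Q → Q' = 577.7778.
Overproduction ΔQ = 577.7778 − 377.7778 = 200; wedge = subsidy = 18.
DWL = ½ × 200 × 18 = 1800.

1800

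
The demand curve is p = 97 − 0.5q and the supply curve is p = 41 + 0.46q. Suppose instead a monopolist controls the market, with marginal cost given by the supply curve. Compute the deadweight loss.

191.56

Competitive equilibrium: 97 − 0.5q = 41 + 0.46q → q* = 58.3333, p* = 67.8333.
Marginal revenue: MR = 97 − q. Set MR = MC: 97 − q = 41 + 0.46q → q_m = 38.3562.
Price p_m = 97 − 0.5·38.3562 = 77.8219; MC(q_m) = 41 + 0.46·38.3562 = 58.6439.
Competitive q* = 58.3333, so Δq = 19.9771; wedge = 77.8219 − 58.6439 = 19.178.
DWL = ½ × 19.9771 × 19.178 = 191.56.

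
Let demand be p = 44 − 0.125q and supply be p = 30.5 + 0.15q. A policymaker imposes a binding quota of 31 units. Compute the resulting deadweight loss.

45

Competitive equilibrium: 44 − 0.125q = 30.5 + 0.15q → q* = 49.0909, p* = 37.8636.
At q = 31: demand price = 44 − 0.125·31 = 40.125; supply price = 30.5 + 0.15·31 = 35.15.
Δq = 49.0909 − 31 = 18.0909; wedge = 40.125 − 35.15 = 4.975.
Welfare loss = ½ × 18.0909 × 4.975 = 45.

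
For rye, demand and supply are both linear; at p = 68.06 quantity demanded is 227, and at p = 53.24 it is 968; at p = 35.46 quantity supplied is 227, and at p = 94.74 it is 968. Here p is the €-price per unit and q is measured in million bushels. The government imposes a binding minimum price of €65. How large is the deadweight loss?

€1496.45 million

Demand slope = (53.24 − 68.06)/(968 − 227) = −0.02, so p = 72.6 − 0.02q.
Supply slope = (94.74 − 35.46)/(968 − 227) = 0.08, so p = 17.3 + 0.08q.
Competitive equilibrium: 72.6 − 0.02q = 17.3 + 0.08q → q* = 553, p* = 61.54.
At the floor p = 65, quantity demanded = (72.6 − 65)/0.02 = 380.
Sellers' marginal cost at q' = 380: 17.3 + 0.08·380 = 47.7.
Δq = 553 − 380 = 173; wedge = 65 − 47.7 = 17.3.
DWL = ½ × 173 × 17.3 = €1496.45 million.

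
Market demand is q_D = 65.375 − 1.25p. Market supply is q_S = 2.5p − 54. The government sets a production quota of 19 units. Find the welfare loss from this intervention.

In inverse form: demand p = 52.3 − 0.8q, supply p = 21.6 + 0.4q.
Competitive equilibrium: 52.3 − 0.8q = 21.6 + 0.4q → q* = 25.5833, p* = 31.8333.
At q = 19: demand price = 52.3 − 0.8·19 = 37.1; supply price = 21.6 + 0.4·19 = 29.2.
Δq = 25.5833 − 19 = 6.5833; wedge = 37.1 − 29.2 = 7.9.
The triangle = ½ × 6.5833 × 7.9 = 26.

26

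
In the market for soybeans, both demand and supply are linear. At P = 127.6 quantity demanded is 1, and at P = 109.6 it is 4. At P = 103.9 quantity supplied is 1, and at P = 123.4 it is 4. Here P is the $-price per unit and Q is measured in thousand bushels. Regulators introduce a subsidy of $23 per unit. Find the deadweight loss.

Demand slope = (109.6 − 127.6)/(4 − 1) = −6, so P = 133.6 − 6Q.
Supply slope = (123.4 − 103.9)/(4 − 1) = 6.5, so P = 97.4 + 6.5Q.
Competitive equilibrium: 133.6 − 6Q = 97.4 + 6.5Q → Q* = 2.896, P* = 116.224.
The subsidy lowers effective supply by 23: P = 74.4 + 6.5Q.
New quantity: 133.6 − 6Q = 74.4 + 6.5Q → Q' = 4.736.
Overproduction ΔQ = 4.736 − 2.896 = 1.84; wedge = subsidy = 23.
The triangle = ½ × 1.84 × 23 = $21.16 thousand.

$21.16 thousand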